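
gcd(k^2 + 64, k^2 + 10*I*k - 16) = k + 8*I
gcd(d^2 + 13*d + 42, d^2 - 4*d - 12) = 1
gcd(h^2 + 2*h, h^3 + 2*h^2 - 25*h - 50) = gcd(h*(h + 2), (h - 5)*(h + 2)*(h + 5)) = h + 2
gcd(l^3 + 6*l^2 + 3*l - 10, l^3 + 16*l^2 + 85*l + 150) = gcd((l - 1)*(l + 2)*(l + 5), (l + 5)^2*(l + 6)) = l + 5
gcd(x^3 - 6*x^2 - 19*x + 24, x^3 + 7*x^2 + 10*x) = 1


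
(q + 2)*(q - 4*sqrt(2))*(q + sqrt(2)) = q^3 - 3*sqrt(2)*q^2 + 2*q^2 - 6*sqrt(2)*q - 8*q - 16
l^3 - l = l*(l - 1)*(l + 1)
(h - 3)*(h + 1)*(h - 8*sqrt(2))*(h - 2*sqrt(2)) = h^4 - 10*sqrt(2)*h^3 - 2*h^3 + 20*sqrt(2)*h^2 + 29*h^2 - 64*h + 30*sqrt(2)*h - 96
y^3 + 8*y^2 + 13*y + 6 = (y + 1)^2*(y + 6)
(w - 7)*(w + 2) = w^2 - 5*w - 14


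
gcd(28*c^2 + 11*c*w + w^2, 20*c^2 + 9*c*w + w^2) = 4*c + w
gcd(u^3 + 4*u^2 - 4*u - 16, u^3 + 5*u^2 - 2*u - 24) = u^2 + 2*u - 8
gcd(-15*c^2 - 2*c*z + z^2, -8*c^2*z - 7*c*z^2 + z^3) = 1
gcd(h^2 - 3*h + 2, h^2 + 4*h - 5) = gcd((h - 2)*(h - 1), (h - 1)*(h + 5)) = h - 1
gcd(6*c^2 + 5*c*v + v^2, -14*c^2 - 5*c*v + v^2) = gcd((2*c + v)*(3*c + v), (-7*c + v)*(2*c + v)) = 2*c + v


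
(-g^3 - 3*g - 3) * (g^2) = -g^5 - 3*g^3 - 3*g^2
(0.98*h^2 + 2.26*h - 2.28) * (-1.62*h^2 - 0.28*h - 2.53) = -1.5876*h^4 - 3.9356*h^3 + 0.5814*h^2 - 5.0794*h + 5.7684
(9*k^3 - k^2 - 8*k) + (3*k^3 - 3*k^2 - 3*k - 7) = 12*k^3 - 4*k^2 - 11*k - 7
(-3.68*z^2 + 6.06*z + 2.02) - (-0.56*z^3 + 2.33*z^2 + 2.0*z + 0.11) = 0.56*z^3 - 6.01*z^2 + 4.06*z + 1.91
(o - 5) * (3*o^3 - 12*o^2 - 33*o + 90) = 3*o^4 - 27*o^3 + 27*o^2 + 255*o - 450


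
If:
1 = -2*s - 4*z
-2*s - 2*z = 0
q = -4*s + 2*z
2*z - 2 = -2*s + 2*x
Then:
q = -3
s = 1/2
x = -1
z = -1/2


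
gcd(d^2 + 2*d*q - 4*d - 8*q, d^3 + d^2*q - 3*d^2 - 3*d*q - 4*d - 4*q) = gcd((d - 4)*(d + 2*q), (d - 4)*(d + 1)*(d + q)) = d - 4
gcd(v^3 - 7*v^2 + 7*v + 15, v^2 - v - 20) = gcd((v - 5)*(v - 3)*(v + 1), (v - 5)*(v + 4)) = v - 5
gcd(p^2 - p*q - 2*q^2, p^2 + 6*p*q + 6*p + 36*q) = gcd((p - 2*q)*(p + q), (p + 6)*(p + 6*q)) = 1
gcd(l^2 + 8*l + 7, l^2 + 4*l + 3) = l + 1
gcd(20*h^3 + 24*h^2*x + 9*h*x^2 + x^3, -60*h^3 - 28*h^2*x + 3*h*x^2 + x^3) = 2*h + x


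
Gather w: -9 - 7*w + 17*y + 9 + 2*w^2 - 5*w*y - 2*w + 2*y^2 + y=2*w^2 + w*(-5*y - 9) + 2*y^2 + 18*y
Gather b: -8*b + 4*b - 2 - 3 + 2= -4*b - 3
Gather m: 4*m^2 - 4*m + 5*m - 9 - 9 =4*m^2 + m - 18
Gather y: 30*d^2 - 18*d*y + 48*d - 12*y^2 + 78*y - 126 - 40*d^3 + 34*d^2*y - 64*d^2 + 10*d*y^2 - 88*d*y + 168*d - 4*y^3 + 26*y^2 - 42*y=-40*d^3 - 34*d^2 + 216*d - 4*y^3 + y^2*(10*d + 14) + y*(34*d^2 - 106*d + 36) - 126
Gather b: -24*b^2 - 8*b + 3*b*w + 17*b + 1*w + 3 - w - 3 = -24*b^2 + b*(3*w + 9)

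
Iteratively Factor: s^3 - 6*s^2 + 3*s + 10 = (s - 5)*(s^2 - s - 2) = (s - 5)*(s - 2)*(s + 1)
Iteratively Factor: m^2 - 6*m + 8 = (m - 4)*(m - 2)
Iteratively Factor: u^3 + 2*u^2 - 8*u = (u)*(u^2 + 2*u - 8) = u*(u + 4)*(u - 2)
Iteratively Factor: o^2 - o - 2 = (o - 2)*(o + 1)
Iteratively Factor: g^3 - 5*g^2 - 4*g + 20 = (g - 5)*(g^2 - 4) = (g - 5)*(g - 2)*(g + 2)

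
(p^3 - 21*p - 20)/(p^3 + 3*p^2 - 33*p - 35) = (p + 4)/(p + 7)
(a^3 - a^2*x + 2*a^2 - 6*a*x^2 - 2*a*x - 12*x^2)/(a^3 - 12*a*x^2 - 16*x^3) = (-a^2 + 3*a*x - 2*a + 6*x)/(-a^2 + 2*a*x + 8*x^2)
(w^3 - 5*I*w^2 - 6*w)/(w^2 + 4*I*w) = (w^2 - 5*I*w - 6)/(w + 4*I)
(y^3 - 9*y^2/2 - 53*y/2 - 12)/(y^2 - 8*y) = y + 7/2 + 3/(2*y)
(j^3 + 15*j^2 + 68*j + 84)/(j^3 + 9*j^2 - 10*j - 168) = (j + 2)/(j - 4)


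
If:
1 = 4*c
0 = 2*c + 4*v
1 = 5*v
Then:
No Solution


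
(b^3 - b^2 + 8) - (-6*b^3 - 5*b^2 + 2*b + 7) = 7*b^3 + 4*b^2 - 2*b + 1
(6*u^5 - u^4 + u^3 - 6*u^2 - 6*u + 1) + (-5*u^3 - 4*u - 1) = 6*u^5 - u^4 - 4*u^3 - 6*u^2 - 10*u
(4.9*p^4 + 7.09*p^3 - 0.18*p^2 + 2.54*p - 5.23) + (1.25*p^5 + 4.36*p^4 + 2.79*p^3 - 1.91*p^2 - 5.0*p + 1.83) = 1.25*p^5 + 9.26*p^4 + 9.88*p^3 - 2.09*p^2 - 2.46*p - 3.4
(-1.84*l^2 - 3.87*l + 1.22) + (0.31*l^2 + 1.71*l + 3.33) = -1.53*l^2 - 2.16*l + 4.55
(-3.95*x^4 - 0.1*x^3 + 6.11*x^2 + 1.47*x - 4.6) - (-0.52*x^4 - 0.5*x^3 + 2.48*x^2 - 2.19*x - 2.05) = -3.43*x^4 + 0.4*x^3 + 3.63*x^2 + 3.66*x - 2.55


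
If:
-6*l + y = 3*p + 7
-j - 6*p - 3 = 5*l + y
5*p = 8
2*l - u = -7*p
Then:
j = -11*y/6 - 83/30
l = y/6 - 59/30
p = 8/5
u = y/3 + 109/15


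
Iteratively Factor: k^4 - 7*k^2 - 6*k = (k + 1)*(k^3 - k^2 - 6*k) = k*(k + 1)*(k^2 - k - 6) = k*(k - 3)*(k + 1)*(k + 2)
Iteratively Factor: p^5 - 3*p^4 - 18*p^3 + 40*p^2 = (p + 4)*(p^4 - 7*p^3 + 10*p^2) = p*(p + 4)*(p^3 - 7*p^2 + 10*p) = p*(p - 5)*(p + 4)*(p^2 - 2*p) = p^2*(p - 5)*(p + 4)*(p - 2)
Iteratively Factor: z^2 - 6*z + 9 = (z - 3)*(z - 3)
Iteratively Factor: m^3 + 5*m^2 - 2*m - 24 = (m + 4)*(m^2 + m - 6) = (m + 3)*(m + 4)*(m - 2)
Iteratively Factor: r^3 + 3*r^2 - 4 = (r + 2)*(r^2 + r - 2) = (r - 1)*(r + 2)*(r + 2)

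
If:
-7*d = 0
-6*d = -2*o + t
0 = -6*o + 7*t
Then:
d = 0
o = 0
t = 0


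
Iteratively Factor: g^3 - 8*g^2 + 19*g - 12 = (g - 3)*(g^2 - 5*g + 4) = (g - 4)*(g - 3)*(g - 1)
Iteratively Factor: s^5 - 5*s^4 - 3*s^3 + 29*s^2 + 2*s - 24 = (s - 3)*(s^4 - 2*s^3 - 9*s^2 + 2*s + 8) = (s - 3)*(s + 2)*(s^3 - 4*s^2 - s + 4) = (s - 4)*(s - 3)*(s + 2)*(s^2 - 1) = (s - 4)*(s - 3)*(s + 1)*(s + 2)*(s - 1)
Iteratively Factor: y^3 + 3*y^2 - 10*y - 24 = (y + 2)*(y^2 + y - 12) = (y + 2)*(y + 4)*(y - 3)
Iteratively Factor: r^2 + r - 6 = (r + 3)*(r - 2)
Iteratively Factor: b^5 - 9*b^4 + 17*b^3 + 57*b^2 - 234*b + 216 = (b - 2)*(b^4 - 7*b^3 + 3*b^2 + 63*b - 108) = (b - 4)*(b - 2)*(b^3 - 3*b^2 - 9*b + 27) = (b - 4)*(b - 3)*(b - 2)*(b^2 - 9) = (b - 4)*(b - 3)*(b - 2)*(b + 3)*(b - 3)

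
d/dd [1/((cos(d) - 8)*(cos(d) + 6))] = 2*(cos(d) - 1)*sin(d)/((cos(d) - 8)^2*(cos(d) + 6)^2)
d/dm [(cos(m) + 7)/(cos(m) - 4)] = 11*sin(m)/(cos(m) - 4)^2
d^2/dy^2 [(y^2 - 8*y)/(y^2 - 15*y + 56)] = 14/(y^3 - 21*y^2 + 147*y - 343)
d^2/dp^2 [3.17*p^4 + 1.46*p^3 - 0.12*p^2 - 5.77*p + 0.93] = 38.04*p^2 + 8.76*p - 0.24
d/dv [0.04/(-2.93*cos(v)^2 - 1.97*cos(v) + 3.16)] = -(0.2344*cos(v) + 0.0788)*sin(v)/(2.93*cos(v)^2 + 1.97*cos(v) - 3.16)^2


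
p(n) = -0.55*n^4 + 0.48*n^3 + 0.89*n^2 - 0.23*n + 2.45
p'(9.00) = -1471.37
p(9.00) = -3186.16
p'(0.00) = -0.23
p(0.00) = 2.45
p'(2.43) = -18.97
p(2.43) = -5.14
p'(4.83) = -205.93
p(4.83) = -223.14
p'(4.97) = -225.89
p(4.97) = -253.36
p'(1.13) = 0.45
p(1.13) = 3.12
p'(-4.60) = 236.19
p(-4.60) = -270.64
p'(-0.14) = -0.44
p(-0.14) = 2.50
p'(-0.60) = -0.30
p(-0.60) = 2.73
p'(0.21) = 0.19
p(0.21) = 2.44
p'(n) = -2.2*n^3 + 1.44*n^2 + 1.78*n - 0.23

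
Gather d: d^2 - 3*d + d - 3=d^2 - 2*d - 3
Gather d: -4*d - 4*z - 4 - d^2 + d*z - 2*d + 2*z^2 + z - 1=-d^2 + d*(z - 6) + 2*z^2 - 3*z - 5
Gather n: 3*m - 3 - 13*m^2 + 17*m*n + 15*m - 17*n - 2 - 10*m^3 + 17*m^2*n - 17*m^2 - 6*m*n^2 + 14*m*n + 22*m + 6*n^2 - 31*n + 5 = -10*m^3 - 30*m^2 + 40*m + n^2*(6 - 6*m) + n*(17*m^2 + 31*m - 48)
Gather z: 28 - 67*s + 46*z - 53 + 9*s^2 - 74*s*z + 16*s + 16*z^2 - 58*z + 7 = 9*s^2 - 51*s + 16*z^2 + z*(-74*s - 12) - 18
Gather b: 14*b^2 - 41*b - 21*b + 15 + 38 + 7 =14*b^2 - 62*b + 60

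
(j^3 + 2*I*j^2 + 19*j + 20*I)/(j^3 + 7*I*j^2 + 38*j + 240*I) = (j^2 - 3*I*j + 4)/(j^2 + 2*I*j + 48)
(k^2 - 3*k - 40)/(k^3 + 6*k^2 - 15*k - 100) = (k - 8)/(k^2 + k - 20)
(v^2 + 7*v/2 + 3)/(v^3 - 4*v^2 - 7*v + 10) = (v + 3/2)/(v^2 - 6*v + 5)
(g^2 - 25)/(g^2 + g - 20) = (g - 5)/(g - 4)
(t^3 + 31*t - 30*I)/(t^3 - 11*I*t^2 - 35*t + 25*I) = (t + 6*I)/(t - 5*I)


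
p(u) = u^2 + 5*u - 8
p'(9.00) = 23.00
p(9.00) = 118.00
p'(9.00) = 23.00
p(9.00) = 118.00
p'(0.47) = 5.94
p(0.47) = -5.43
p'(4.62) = 14.24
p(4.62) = 36.44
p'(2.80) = 10.60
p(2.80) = 13.84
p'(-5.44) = -5.88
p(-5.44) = -5.61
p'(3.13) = 11.26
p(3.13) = 17.45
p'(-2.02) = 0.96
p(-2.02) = -14.02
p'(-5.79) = -6.58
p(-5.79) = -3.43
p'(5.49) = 15.98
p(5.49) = 49.59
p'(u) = 2*u + 5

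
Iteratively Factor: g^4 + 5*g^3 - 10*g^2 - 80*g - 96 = (g + 3)*(g^3 + 2*g^2 - 16*g - 32) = (g + 3)*(g + 4)*(g^2 - 2*g - 8) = (g - 4)*(g + 3)*(g + 4)*(g + 2)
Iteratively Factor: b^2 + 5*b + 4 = (b + 4)*(b + 1)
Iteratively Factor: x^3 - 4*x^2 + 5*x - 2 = (x - 1)*(x^2 - 3*x + 2) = (x - 1)^2*(x - 2)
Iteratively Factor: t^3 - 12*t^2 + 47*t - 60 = (t - 3)*(t^2 - 9*t + 20) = (t - 4)*(t - 3)*(t - 5)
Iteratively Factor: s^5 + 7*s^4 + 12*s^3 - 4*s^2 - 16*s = (s + 2)*(s^4 + 5*s^3 + 2*s^2 - 8*s) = (s + 2)^2*(s^3 + 3*s^2 - 4*s) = (s - 1)*(s + 2)^2*(s^2 + 4*s) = s*(s - 1)*(s + 2)^2*(s + 4)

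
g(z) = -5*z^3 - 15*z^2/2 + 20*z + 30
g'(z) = -15*z^2 - 15*z + 20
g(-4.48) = 239.45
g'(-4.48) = -213.86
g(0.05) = 30.98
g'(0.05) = 19.21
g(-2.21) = 3.14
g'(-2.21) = -20.11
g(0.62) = 38.33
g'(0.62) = 4.93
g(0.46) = 37.13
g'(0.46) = 9.93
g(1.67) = 19.20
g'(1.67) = -46.88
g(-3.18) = 51.34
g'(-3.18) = -83.99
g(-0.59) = 16.62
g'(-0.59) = 23.63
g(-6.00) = 720.00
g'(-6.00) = -430.00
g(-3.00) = 37.50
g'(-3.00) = -70.00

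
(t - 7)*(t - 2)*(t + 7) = t^3 - 2*t^2 - 49*t + 98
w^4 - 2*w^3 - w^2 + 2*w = w*(w - 2)*(w - 1)*(w + 1)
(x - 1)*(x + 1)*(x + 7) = x^3 + 7*x^2 - x - 7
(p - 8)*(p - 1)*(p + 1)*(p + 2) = p^4 - 6*p^3 - 17*p^2 + 6*p + 16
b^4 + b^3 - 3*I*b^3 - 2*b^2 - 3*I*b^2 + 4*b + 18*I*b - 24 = (b - 2)*(b + 3)*(b - 4*I)*(b + I)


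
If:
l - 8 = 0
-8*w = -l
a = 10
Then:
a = 10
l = 8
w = 1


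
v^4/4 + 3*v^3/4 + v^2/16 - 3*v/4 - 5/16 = (v/4 + 1/4)*(v - 1)*(v + 1/2)*(v + 5/2)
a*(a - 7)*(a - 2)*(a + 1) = a^4 - 8*a^3 + 5*a^2 + 14*a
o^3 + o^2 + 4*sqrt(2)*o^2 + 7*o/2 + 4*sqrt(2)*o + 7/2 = (o + 1)*(o + sqrt(2)/2)*(o + 7*sqrt(2)/2)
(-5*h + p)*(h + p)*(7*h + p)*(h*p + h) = -35*h^4*p - 35*h^4 - 33*h^3*p^2 - 33*h^3*p + 3*h^2*p^3 + 3*h^2*p^2 + h*p^4 + h*p^3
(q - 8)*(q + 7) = q^2 - q - 56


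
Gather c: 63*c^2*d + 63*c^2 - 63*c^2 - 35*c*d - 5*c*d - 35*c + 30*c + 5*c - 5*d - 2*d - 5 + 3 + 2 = 63*c^2*d - 40*c*d - 7*d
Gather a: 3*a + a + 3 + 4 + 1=4*a + 8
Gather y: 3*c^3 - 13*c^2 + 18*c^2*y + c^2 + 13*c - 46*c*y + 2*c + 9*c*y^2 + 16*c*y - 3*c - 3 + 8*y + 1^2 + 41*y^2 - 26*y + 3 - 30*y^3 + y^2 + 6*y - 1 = 3*c^3 - 12*c^2 + 12*c - 30*y^3 + y^2*(9*c + 42) + y*(18*c^2 - 30*c - 12)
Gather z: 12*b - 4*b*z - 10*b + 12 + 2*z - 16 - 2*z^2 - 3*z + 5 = 2*b - 2*z^2 + z*(-4*b - 1) + 1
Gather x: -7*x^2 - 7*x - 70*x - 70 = -7*x^2 - 77*x - 70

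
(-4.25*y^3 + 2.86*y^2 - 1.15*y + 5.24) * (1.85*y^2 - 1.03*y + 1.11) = -7.8625*y^5 + 9.6685*y^4 - 9.7908*y^3 + 14.0531*y^2 - 6.6737*y + 5.8164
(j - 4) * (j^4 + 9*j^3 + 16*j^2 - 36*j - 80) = j^5 + 5*j^4 - 20*j^3 - 100*j^2 + 64*j + 320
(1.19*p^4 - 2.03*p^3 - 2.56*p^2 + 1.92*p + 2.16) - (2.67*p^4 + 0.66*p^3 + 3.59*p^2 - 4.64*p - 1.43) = -1.48*p^4 - 2.69*p^3 - 6.15*p^2 + 6.56*p + 3.59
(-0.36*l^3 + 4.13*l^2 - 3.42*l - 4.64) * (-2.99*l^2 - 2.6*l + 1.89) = 1.0764*l^5 - 11.4127*l^4 - 1.1926*l^3 + 30.5713*l^2 + 5.6002*l - 8.7696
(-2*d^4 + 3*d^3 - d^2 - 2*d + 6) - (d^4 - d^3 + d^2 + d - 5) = -3*d^4 + 4*d^3 - 2*d^2 - 3*d + 11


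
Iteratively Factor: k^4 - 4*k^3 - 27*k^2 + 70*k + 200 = (k + 4)*(k^3 - 8*k^2 + 5*k + 50) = (k - 5)*(k + 4)*(k^2 - 3*k - 10) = (k - 5)*(k + 2)*(k + 4)*(k - 5)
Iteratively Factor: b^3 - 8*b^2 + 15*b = (b - 5)*(b^2 - 3*b) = (b - 5)*(b - 3)*(b)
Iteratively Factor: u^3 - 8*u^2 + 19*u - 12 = (u - 1)*(u^2 - 7*u + 12) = (u - 4)*(u - 1)*(u - 3)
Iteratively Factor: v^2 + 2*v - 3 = (v + 3)*(v - 1)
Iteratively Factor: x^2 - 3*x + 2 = (x - 1)*(x - 2)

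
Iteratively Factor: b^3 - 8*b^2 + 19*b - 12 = (b - 4)*(b^2 - 4*b + 3) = (b - 4)*(b - 1)*(b - 3)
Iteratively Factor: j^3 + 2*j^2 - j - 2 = (j + 2)*(j^2 - 1) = (j + 1)*(j + 2)*(j - 1)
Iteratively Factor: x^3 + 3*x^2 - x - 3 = (x + 1)*(x^2 + 2*x - 3) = (x + 1)*(x + 3)*(x - 1)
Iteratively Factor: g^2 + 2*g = (g)*(g + 2)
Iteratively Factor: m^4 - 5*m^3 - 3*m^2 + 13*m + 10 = (m + 1)*(m^3 - 6*m^2 + 3*m + 10) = (m - 5)*(m + 1)*(m^2 - m - 2) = (m - 5)*(m - 2)*(m + 1)*(m + 1)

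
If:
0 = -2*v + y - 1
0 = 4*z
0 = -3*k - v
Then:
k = 1/6 - y/6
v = y/2 - 1/2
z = 0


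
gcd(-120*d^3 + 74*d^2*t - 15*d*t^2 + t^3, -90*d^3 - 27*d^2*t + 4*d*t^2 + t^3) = -5*d + t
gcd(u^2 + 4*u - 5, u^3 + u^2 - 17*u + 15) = u^2 + 4*u - 5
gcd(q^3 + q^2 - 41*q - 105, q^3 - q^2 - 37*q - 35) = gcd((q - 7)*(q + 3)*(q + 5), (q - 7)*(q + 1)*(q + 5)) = q^2 - 2*q - 35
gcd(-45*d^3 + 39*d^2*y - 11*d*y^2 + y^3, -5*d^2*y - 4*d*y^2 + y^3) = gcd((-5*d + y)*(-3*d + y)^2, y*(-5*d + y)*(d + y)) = -5*d + y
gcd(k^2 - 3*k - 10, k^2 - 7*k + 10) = k - 5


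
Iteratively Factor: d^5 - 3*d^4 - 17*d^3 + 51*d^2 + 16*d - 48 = (d - 1)*(d^4 - 2*d^3 - 19*d^2 + 32*d + 48) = (d - 1)*(d + 4)*(d^3 - 6*d^2 + 5*d + 12) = (d - 1)*(d + 1)*(d + 4)*(d^2 - 7*d + 12) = (d - 3)*(d - 1)*(d + 1)*(d + 4)*(d - 4)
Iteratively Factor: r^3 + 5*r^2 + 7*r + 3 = (r + 1)*(r^2 + 4*r + 3) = (r + 1)*(r + 3)*(r + 1)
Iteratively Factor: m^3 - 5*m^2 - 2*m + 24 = (m + 2)*(m^2 - 7*m + 12) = (m - 3)*(m + 2)*(m - 4)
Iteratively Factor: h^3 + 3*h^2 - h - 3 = (h - 1)*(h^2 + 4*h + 3) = (h - 1)*(h + 3)*(h + 1)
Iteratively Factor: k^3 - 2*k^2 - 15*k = (k + 3)*(k^2 - 5*k) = (k - 5)*(k + 3)*(k)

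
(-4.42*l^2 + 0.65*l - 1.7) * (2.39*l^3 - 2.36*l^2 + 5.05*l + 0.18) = -10.5638*l^5 + 11.9847*l^4 - 27.918*l^3 + 6.4989*l^2 - 8.468*l - 0.306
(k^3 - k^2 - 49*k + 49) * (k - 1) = k^4 - 2*k^3 - 48*k^2 + 98*k - 49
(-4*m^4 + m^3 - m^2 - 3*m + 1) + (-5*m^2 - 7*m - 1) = -4*m^4 + m^3 - 6*m^2 - 10*m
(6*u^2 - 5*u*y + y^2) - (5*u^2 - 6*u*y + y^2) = u^2 + u*y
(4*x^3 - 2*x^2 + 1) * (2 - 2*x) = -8*x^4 + 12*x^3 - 4*x^2 - 2*x + 2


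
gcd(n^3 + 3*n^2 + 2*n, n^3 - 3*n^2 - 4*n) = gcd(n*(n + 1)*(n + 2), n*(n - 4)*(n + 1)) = n^2 + n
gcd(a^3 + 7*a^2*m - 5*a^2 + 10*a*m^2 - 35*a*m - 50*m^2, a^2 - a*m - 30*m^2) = a + 5*m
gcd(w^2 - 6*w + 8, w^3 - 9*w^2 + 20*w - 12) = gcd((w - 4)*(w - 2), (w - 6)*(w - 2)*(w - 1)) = w - 2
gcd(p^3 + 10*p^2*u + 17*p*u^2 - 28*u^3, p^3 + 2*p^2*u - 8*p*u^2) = p + 4*u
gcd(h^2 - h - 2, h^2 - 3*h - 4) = h + 1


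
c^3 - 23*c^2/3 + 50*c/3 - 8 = (c - 4)*(c - 3)*(c - 2/3)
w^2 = w^2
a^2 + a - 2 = (a - 1)*(a + 2)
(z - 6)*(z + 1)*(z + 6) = z^3 + z^2 - 36*z - 36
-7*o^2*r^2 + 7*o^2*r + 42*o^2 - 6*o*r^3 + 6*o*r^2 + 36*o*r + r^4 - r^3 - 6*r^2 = (-7*o + r)*(o + r)*(r - 3)*(r + 2)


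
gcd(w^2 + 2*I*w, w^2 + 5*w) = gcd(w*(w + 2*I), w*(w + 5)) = w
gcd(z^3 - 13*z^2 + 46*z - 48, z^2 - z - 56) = z - 8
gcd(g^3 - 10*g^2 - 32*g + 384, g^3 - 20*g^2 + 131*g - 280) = g - 8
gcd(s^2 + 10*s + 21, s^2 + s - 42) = s + 7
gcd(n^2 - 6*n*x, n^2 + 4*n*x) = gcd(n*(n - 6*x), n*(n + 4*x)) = n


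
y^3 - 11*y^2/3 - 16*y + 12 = (y - 6)*(y - 2/3)*(y + 3)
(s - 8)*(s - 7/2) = s^2 - 23*s/2 + 28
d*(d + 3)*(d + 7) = d^3 + 10*d^2 + 21*d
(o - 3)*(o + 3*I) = o^2 - 3*o + 3*I*o - 9*I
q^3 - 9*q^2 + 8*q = q*(q - 8)*(q - 1)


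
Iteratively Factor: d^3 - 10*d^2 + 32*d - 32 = (d - 2)*(d^2 - 8*d + 16) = (d - 4)*(d - 2)*(d - 4)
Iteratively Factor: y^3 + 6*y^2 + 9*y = (y)*(y^2 + 6*y + 9) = y*(y + 3)*(y + 3)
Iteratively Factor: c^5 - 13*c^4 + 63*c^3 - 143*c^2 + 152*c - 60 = (c - 5)*(c^4 - 8*c^3 + 23*c^2 - 28*c + 12) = (c - 5)*(c - 2)*(c^3 - 6*c^2 + 11*c - 6) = (c - 5)*(c - 2)*(c - 1)*(c^2 - 5*c + 6) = (c - 5)*(c - 2)^2*(c - 1)*(c - 3)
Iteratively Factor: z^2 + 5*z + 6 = (z + 2)*(z + 3)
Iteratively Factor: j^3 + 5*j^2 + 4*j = (j + 4)*(j^2 + j) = j*(j + 4)*(j + 1)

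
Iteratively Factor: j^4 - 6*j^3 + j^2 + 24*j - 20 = (j - 2)*(j^3 - 4*j^2 - 7*j + 10) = (j - 2)*(j + 2)*(j^2 - 6*j + 5) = (j - 2)*(j - 1)*(j + 2)*(j - 5)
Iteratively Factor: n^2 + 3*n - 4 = (n + 4)*(n - 1)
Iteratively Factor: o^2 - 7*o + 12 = (o - 3)*(o - 4)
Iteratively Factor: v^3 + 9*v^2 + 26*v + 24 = (v + 4)*(v^2 + 5*v + 6) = (v + 2)*(v + 4)*(v + 3)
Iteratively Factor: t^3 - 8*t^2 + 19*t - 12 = (t - 3)*(t^2 - 5*t + 4) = (t - 3)*(t - 1)*(t - 4)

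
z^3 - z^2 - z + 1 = (z - 1)^2*(z + 1)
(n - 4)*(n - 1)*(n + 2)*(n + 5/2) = n^4 - n^3/2 - 27*n^2/2 - 7*n + 20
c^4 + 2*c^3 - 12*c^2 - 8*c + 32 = (c - 2)^2*(c + 2)*(c + 4)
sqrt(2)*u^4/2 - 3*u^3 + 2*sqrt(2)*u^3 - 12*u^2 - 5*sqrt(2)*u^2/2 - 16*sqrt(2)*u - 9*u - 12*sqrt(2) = (u/2 + sqrt(2)/2)*(u + 3)*(u - 4*sqrt(2))*(sqrt(2)*u + sqrt(2))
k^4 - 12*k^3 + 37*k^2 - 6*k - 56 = (k - 7)*(k - 4)*(k - 2)*(k + 1)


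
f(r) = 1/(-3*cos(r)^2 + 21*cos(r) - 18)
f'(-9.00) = -0.00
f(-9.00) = -0.03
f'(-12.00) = 1.47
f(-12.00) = -0.41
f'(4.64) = -0.06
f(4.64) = -0.05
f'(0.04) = 4166.67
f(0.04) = -83.33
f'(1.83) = 0.04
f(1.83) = -0.04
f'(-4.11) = 0.02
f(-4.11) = -0.03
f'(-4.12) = 0.02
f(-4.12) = -0.03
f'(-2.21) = -0.02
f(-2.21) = -0.03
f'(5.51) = -0.57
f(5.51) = -0.22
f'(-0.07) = -777.45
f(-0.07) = -27.21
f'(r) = (-6*sin(r)*cos(r) + 21*sin(r))/(-3*cos(r)^2 + 21*cos(r) - 18)^2 = (7 - 2*cos(r))*sin(r)/(3*(cos(r)^2 - 7*cos(r) + 6)^2)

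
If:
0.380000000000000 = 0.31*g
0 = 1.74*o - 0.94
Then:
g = 1.23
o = 0.54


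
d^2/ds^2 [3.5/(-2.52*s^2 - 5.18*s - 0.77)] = (44.4528*s^2 + 91.3752*s - 3.5*(5.04*s + 5.18)*(10.08*s + 10.36) + 13.5828)/(2.52*s^2 + 5.18*s + 0.77)^3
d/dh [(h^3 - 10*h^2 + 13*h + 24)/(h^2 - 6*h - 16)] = (h^2 + 4*h - 1)/(h^2 + 4*h + 4)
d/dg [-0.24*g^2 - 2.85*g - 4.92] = -0.48*g - 2.85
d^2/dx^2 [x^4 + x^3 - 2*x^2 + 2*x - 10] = 12*x^2 + 6*x - 4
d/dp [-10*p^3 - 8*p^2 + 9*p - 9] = -30*p^2 - 16*p + 9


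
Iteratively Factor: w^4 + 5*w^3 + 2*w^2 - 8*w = (w)*(w^3 + 5*w^2 + 2*w - 8) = w*(w + 4)*(w^2 + w - 2) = w*(w - 1)*(w + 4)*(w + 2)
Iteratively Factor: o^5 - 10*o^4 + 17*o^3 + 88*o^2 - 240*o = (o)*(o^4 - 10*o^3 + 17*o^2 + 88*o - 240) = o*(o - 5)*(o^3 - 5*o^2 - 8*o + 48) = o*(o - 5)*(o + 3)*(o^2 - 8*o + 16) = o*(o - 5)*(o - 4)*(o + 3)*(o - 4)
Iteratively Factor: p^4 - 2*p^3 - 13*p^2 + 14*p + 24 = (p + 3)*(p^3 - 5*p^2 + 2*p + 8) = (p - 2)*(p + 3)*(p^2 - 3*p - 4) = (p - 4)*(p - 2)*(p + 3)*(p + 1)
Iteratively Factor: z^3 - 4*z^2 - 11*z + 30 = (z - 2)*(z^2 - 2*z - 15) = (z - 5)*(z - 2)*(z + 3)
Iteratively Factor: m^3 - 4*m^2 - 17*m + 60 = (m + 4)*(m^2 - 8*m + 15) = (m - 5)*(m + 4)*(m - 3)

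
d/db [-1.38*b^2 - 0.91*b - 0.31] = -2.76*b - 0.91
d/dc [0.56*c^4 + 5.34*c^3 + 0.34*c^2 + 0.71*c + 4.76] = 2.24*c^3 + 16.02*c^2 + 0.68*c + 0.71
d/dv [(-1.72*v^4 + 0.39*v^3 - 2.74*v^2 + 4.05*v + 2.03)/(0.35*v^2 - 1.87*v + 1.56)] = (-1.204*v^5 + 9.7857*v^4 - 12.1914*v^3 + 5.5315*v^2 - 9.9698*v + 10.1141)/(0.1225*v^4 - 1.309*v^3 + 4.5889*v^2 - 5.8344*v + 2.4336)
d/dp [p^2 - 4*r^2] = 2*p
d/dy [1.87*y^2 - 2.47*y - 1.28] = 3.74*y - 2.47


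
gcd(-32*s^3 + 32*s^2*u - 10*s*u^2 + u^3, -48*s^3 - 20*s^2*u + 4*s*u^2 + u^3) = 4*s - u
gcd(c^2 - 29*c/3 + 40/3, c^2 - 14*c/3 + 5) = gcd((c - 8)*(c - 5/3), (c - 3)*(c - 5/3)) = c - 5/3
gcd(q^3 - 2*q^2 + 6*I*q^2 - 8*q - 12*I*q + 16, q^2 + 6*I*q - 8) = q^2 + 6*I*q - 8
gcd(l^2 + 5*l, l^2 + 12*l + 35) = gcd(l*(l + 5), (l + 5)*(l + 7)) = l + 5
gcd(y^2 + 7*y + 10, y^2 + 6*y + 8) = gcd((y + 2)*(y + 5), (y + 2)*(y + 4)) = y + 2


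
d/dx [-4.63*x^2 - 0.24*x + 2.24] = -9.26*x - 0.24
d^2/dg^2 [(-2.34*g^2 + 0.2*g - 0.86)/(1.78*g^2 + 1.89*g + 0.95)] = (17.011816*g^3 + 7.392696*g^2 - 19.388472*g - 8.177392)/(5.639752*g^6 + 17.964828*g^5 + 28.104954*g^4 + 25.927209*g^3 + 14.999835*g^2 + 5.117175*g + 0.857375)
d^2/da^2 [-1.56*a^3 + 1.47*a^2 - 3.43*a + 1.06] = 2.94 - 9.36*a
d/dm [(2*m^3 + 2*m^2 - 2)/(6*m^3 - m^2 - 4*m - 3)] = 2*(-7*m^4 - 8*m^3 + 5*m^2 - 8*m - 4)/(36*m^6 - 12*m^5 - 47*m^4 - 28*m^3 + 22*m^2 + 24*m + 9)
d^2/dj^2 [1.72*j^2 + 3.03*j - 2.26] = 3.44000000000000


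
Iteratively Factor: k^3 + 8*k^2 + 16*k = (k)*(k^2 + 8*k + 16) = k*(k + 4)*(k + 4)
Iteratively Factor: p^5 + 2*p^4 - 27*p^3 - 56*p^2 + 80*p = (p + 4)*(p^4 - 2*p^3 - 19*p^2 + 20*p) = (p - 5)*(p + 4)*(p^3 + 3*p^2 - 4*p) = (p - 5)*(p - 1)*(p + 4)*(p^2 + 4*p) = (p - 5)*(p - 1)*(p + 4)^2*(p)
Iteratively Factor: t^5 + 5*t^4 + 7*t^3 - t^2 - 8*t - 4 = (t + 2)*(t^4 + 3*t^3 + t^2 - 3*t - 2) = (t + 1)*(t + 2)*(t^3 + 2*t^2 - t - 2) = (t + 1)*(t + 2)^2*(t^2 - 1) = (t + 1)^2*(t + 2)^2*(t - 1)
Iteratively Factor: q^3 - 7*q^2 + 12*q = (q)*(q^2 - 7*q + 12) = q*(q - 3)*(q - 4)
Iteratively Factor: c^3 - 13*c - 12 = (c + 1)*(c^2 - c - 12) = (c + 1)*(c + 3)*(c - 4)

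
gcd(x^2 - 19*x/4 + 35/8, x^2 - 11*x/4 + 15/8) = x - 5/4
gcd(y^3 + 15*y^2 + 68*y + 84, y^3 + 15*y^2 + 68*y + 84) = y^3 + 15*y^2 + 68*y + 84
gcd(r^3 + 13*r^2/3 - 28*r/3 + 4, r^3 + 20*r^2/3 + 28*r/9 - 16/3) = r^2 + 16*r/3 - 4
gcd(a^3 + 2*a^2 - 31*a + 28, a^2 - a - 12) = a - 4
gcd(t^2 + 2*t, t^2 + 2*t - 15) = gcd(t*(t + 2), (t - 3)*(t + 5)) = 1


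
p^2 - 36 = (p - 6)*(p + 6)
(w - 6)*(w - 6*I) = w^2 - 6*w - 6*I*w + 36*I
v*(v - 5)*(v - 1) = v^3 - 6*v^2 + 5*v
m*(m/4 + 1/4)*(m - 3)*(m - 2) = m^4/4 - m^3 + m^2/4 + 3*m/2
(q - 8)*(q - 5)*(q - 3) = q^3 - 16*q^2 + 79*q - 120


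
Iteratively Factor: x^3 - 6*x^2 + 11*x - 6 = (x - 1)*(x^2 - 5*x + 6) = (x - 2)*(x - 1)*(x - 3)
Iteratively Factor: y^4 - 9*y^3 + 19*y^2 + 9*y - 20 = (y - 1)*(y^3 - 8*y^2 + 11*y + 20) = (y - 1)*(y + 1)*(y^2 - 9*y + 20) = (y - 5)*(y - 1)*(y + 1)*(y - 4)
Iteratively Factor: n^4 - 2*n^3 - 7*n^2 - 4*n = (n + 1)*(n^3 - 3*n^2 - 4*n) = (n - 4)*(n + 1)*(n^2 + n) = (n - 4)*(n + 1)^2*(n)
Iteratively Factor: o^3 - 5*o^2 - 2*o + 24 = (o - 4)*(o^2 - o - 6) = (o - 4)*(o - 3)*(o + 2)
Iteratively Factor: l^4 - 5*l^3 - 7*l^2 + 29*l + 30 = (l + 1)*(l^3 - 6*l^2 - l + 30) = (l + 1)*(l + 2)*(l^2 - 8*l + 15) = (l - 3)*(l + 1)*(l + 2)*(l - 5)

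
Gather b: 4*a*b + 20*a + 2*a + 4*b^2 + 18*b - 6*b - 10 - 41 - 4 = 22*a + 4*b^2 + b*(4*a + 12) - 55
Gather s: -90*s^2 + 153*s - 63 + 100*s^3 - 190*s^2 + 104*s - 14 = 100*s^3 - 280*s^2 + 257*s - 77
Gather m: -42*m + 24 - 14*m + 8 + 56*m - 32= 0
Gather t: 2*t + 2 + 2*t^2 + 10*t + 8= 2*t^2 + 12*t + 10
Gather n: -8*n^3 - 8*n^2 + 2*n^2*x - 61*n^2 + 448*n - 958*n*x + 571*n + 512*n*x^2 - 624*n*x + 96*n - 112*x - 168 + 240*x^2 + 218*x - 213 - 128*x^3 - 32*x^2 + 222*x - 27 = -8*n^3 + n^2*(2*x - 69) + n*(512*x^2 - 1582*x + 1115) - 128*x^3 + 208*x^2 + 328*x - 408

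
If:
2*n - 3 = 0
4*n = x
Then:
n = 3/2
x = 6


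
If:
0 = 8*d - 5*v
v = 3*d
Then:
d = 0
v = 0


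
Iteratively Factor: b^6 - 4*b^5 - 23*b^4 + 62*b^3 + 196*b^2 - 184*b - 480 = (b - 5)*(b^5 + b^4 - 18*b^3 - 28*b^2 + 56*b + 96) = (b - 5)*(b - 4)*(b^4 + 5*b^3 + 2*b^2 - 20*b - 24) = (b - 5)*(b - 4)*(b + 2)*(b^3 + 3*b^2 - 4*b - 12) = (b - 5)*(b - 4)*(b + 2)*(b + 3)*(b^2 - 4) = (b - 5)*(b - 4)*(b - 2)*(b + 2)*(b + 3)*(b + 2)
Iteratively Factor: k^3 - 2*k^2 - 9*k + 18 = (k - 3)*(k^2 + k - 6) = (k - 3)*(k - 2)*(k + 3)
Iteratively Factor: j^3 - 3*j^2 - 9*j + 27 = (j - 3)*(j^2 - 9) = (j - 3)^2*(j + 3)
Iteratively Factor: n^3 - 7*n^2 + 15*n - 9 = (n - 3)*(n^2 - 4*n + 3) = (n - 3)*(n - 1)*(n - 3)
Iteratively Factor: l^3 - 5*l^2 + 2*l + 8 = (l - 4)*(l^2 - l - 2) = (l - 4)*(l + 1)*(l - 2)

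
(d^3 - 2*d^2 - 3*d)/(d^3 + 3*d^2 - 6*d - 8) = d*(d - 3)/(d^2 + 2*d - 8)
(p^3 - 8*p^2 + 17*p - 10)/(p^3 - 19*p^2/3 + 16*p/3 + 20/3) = 3*(p - 1)/(3*p + 2)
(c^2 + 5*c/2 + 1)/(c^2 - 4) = (c + 1/2)/(c - 2)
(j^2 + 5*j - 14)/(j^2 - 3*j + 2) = (j + 7)/(j - 1)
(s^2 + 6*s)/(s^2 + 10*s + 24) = s/(s + 4)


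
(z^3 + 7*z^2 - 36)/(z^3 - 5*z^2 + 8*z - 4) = (z^2 + 9*z + 18)/(z^2 - 3*z + 2)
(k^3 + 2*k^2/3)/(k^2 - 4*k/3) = k*(3*k + 2)/(3*k - 4)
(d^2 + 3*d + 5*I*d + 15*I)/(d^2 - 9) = (d + 5*I)/(d - 3)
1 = 1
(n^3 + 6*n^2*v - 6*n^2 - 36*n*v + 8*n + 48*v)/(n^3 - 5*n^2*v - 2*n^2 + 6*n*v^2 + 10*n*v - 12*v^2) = (n^2 + 6*n*v - 4*n - 24*v)/(n^2 - 5*n*v + 6*v^2)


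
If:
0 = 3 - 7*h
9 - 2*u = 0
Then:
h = 3/7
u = 9/2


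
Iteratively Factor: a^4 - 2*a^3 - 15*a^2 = (a - 5)*(a^3 + 3*a^2) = a*(a - 5)*(a^2 + 3*a) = a*(a - 5)*(a + 3)*(a)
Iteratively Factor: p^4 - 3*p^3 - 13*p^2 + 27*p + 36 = (p + 3)*(p^3 - 6*p^2 + 5*p + 12) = (p + 1)*(p + 3)*(p^2 - 7*p + 12) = (p - 4)*(p + 1)*(p + 3)*(p - 3)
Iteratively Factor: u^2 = (u)*(u)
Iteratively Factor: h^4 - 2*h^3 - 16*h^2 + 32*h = (h)*(h^3 - 2*h^2 - 16*h + 32) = h*(h - 4)*(h^2 + 2*h - 8) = h*(h - 4)*(h - 2)*(h + 4)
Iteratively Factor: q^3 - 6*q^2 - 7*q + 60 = (q + 3)*(q^2 - 9*q + 20) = (q - 5)*(q + 3)*(q - 4)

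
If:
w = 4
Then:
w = 4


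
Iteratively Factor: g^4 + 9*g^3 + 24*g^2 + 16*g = (g)*(g^3 + 9*g^2 + 24*g + 16) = g*(g + 1)*(g^2 + 8*g + 16) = g*(g + 1)*(g + 4)*(g + 4)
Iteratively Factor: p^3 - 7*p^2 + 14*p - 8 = (p - 1)*(p^2 - 6*p + 8) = (p - 4)*(p - 1)*(p - 2)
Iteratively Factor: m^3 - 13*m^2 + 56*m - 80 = (m - 4)*(m^2 - 9*m + 20) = (m - 4)^2*(m - 5)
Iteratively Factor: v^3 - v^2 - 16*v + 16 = (v + 4)*(v^2 - 5*v + 4) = (v - 4)*(v + 4)*(v - 1)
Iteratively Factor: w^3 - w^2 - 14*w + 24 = (w - 3)*(w^2 + 2*w - 8) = (w - 3)*(w + 4)*(w - 2)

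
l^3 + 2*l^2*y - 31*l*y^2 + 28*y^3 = (l - 4*y)*(l - y)*(l + 7*y)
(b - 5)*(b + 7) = b^2 + 2*b - 35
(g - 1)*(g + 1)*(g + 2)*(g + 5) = g^4 + 7*g^3 + 9*g^2 - 7*g - 10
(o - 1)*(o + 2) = o^2 + o - 2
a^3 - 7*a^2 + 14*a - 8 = (a - 4)*(a - 2)*(a - 1)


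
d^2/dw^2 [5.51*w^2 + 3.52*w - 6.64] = 11.0200000000000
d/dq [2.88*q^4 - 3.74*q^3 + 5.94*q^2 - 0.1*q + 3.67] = 11.52*q^3 - 11.22*q^2 + 11.88*q - 0.1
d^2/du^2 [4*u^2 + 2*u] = 8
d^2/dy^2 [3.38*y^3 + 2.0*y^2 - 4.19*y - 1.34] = 20.28*y + 4.0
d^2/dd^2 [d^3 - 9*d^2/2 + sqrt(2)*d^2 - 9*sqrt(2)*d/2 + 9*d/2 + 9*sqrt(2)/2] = 6*d - 9 + 2*sqrt(2)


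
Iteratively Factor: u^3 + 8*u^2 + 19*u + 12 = (u + 3)*(u^2 + 5*u + 4) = (u + 1)*(u + 3)*(u + 4)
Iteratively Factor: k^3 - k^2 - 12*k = (k + 3)*(k^2 - 4*k) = (k - 4)*(k + 3)*(k)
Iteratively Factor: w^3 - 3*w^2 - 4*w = (w - 4)*(w^2 + w) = (w - 4)*(w + 1)*(w)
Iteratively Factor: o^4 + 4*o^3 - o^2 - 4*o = (o + 1)*(o^3 + 3*o^2 - 4*o) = (o + 1)*(o + 4)*(o^2 - o) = (o - 1)*(o + 1)*(o + 4)*(o)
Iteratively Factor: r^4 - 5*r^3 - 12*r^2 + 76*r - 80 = (r + 4)*(r^3 - 9*r^2 + 24*r - 20) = (r - 5)*(r + 4)*(r^2 - 4*r + 4) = (r - 5)*(r - 2)*(r + 4)*(r - 2)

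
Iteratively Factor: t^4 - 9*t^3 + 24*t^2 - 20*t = (t - 2)*(t^3 - 7*t^2 + 10*t) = (t - 5)*(t - 2)*(t^2 - 2*t) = t*(t - 5)*(t - 2)*(t - 2)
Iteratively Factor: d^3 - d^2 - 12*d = (d + 3)*(d^2 - 4*d) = (d - 4)*(d + 3)*(d)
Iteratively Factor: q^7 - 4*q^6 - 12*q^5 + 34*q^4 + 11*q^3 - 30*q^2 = (q - 1)*(q^6 - 3*q^5 - 15*q^4 + 19*q^3 + 30*q^2) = q*(q - 1)*(q^5 - 3*q^4 - 15*q^3 + 19*q^2 + 30*q) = q*(q - 1)*(q + 1)*(q^4 - 4*q^3 - 11*q^2 + 30*q) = q^2*(q - 1)*(q + 1)*(q^3 - 4*q^2 - 11*q + 30) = q^2*(q - 5)*(q - 1)*(q + 1)*(q^2 + q - 6) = q^2*(q - 5)*(q - 2)*(q - 1)*(q + 1)*(q + 3)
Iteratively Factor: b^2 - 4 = (b - 2)*(b + 2)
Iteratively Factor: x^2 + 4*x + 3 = (x + 3)*(x + 1)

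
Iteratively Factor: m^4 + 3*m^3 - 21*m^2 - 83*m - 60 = (m + 1)*(m^3 + 2*m^2 - 23*m - 60) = (m + 1)*(m + 4)*(m^2 - 2*m - 15) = (m - 5)*(m + 1)*(m + 4)*(m + 3)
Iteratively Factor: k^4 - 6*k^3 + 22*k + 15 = (k - 3)*(k^3 - 3*k^2 - 9*k - 5) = (k - 3)*(k + 1)*(k^2 - 4*k - 5) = (k - 3)*(k + 1)^2*(k - 5)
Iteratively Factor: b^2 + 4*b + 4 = (b + 2)*(b + 2)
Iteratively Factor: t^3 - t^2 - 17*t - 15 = (t + 3)*(t^2 - 4*t - 5) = (t - 5)*(t + 3)*(t + 1)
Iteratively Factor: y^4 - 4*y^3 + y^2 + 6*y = (y - 3)*(y^3 - y^2 - 2*y) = (y - 3)*(y - 2)*(y^2 + y) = (y - 3)*(y - 2)*(y + 1)*(y)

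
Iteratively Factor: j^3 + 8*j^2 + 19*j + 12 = (j + 3)*(j^2 + 5*j + 4) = (j + 3)*(j + 4)*(j + 1)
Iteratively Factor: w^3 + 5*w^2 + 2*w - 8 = (w + 4)*(w^2 + w - 2) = (w - 1)*(w + 4)*(w + 2)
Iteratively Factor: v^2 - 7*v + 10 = (v - 2)*(v - 5)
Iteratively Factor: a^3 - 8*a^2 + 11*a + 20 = (a - 4)*(a^2 - 4*a - 5) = (a - 4)*(a + 1)*(a - 5)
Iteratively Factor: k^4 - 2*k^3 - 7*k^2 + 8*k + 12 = (k - 2)*(k^3 - 7*k - 6) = (k - 2)*(k + 1)*(k^2 - k - 6) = (k - 2)*(k + 1)*(k + 2)*(k - 3)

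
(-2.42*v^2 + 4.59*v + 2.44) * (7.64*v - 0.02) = -18.4888*v^3 + 35.116*v^2 + 18.5498*v - 0.0488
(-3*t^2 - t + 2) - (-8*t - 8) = -3*t^2 + 7*t + 10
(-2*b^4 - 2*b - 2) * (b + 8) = -2*b^5 - 16*b^4 - 2*b^2 - 18*b - 16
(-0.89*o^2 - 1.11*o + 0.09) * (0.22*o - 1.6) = -0.1958*o^3 + 1.1798*o^2 + 1.7958*o - 0.144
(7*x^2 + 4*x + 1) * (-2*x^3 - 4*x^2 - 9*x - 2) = -14*x^5 - 36*x^4 - 81*x^3 - 54*x^2 - 17*x - 2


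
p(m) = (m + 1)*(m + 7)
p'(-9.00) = -10.00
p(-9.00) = 16.00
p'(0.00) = 8.00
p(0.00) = 7.00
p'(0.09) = 8.18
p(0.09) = 7.73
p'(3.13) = 14.26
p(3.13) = 41.84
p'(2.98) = 13.96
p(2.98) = 39.72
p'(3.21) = 14.42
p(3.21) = 42.98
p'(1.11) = 10.22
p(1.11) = 17.11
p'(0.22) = 8.44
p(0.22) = 8.81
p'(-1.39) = 5.22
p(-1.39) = -2.19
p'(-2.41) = 3.18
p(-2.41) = -6.47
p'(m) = 2*m + 8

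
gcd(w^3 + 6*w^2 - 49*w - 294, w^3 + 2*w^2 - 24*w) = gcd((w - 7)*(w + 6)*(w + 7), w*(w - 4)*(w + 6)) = w + 6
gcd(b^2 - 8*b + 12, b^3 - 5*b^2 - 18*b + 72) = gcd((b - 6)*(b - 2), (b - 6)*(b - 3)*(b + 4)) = b - 6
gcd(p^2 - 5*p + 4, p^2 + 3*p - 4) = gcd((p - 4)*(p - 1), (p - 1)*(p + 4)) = p - 1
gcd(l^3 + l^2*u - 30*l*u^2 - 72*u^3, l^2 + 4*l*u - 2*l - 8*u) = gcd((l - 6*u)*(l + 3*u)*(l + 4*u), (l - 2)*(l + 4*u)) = l + 4*u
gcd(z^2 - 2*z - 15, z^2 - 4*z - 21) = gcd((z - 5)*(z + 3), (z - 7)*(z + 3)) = z + 3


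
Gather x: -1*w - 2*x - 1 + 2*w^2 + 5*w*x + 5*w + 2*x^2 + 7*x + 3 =2*w^2 + 4*w + 2*x^2 + x*(5*w + 5) + 2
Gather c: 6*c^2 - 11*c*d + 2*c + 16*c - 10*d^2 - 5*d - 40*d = 6*c^2 + c*(18 - 11*d) - 10*d^2 - 45*d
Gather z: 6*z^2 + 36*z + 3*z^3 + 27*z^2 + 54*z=3*z^3 + 33*z^2 + 90*z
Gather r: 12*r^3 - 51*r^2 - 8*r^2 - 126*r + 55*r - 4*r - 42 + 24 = 12*r^3 - 59*r^2 - 75*r - 18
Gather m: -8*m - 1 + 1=-8*m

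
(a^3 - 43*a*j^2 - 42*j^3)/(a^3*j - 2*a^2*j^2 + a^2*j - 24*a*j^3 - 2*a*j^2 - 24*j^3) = (-a^3 + 43*a*j^2 + 42*j^3)/(j*(-a^3 + 2*a^2*j - a^2 + 24*a*j^2 + 2*a*j + 24*j^2))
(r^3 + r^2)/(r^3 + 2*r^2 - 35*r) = r*(r + 1)/(r^2 + 2*r - 35)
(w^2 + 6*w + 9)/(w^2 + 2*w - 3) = (w + 3)/(w - 1)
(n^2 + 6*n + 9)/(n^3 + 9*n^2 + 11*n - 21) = (n + 3)/(n^2 + 6*n - 7)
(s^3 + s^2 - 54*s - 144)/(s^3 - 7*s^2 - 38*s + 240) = (s + 3)/(s - 5)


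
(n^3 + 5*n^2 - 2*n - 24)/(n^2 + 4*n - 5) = (n^3 + 5*n^2 - 2*n - 24)/(n^2 + 4*n - 5)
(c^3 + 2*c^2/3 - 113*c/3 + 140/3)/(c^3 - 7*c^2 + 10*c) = (3*c^2 + 17*c - 28)/(3*c*(c - 2))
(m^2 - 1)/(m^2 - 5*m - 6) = (m - 1)/(m - 6)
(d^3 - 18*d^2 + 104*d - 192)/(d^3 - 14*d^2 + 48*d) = (d - 4)/d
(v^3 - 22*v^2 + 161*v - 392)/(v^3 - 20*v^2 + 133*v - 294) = (v - 8)/(v - 6)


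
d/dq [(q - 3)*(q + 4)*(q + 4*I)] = 3*q^2 + q*(2 + 8*I) - 12 + 4*I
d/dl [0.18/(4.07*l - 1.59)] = -0.7326/(4.07*l - 1.59)^2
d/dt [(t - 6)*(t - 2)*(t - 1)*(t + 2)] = 4*t^3 - 21*t^2 + 4*t + 28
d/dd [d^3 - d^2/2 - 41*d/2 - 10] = 3*d^2 - d - 41/2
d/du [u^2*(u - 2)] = u*(3*u - 4)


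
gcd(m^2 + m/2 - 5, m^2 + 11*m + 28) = 1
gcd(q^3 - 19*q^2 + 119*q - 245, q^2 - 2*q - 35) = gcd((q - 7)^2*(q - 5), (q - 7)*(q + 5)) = q - 7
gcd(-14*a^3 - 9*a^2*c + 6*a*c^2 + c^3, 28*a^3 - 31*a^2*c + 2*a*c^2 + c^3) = 7*a + c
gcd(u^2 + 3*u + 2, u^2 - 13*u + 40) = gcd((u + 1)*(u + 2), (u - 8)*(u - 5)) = 1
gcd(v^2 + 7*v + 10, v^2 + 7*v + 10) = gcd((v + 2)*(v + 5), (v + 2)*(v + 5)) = v^2 + 7*v + 10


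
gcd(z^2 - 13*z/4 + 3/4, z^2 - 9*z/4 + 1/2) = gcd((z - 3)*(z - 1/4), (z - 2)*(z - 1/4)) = z - 1/4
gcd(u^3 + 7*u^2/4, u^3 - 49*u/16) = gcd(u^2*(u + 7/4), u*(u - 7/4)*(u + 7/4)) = u^2 + 7*u/4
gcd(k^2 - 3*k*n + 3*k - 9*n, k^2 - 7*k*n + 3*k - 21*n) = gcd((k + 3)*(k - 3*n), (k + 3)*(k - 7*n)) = k + 3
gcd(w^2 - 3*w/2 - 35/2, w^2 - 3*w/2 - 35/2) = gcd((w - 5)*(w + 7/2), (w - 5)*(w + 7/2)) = w^2 - 3*w/2 - 35/2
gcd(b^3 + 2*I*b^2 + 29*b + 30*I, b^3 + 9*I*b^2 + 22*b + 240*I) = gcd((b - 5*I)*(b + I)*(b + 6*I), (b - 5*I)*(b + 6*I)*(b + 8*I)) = b^2 + I*b + 30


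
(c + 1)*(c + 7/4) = c^2 + 11*c/4 + 7/4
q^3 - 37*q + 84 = (q - 4)*(q - 3)*(q + 7)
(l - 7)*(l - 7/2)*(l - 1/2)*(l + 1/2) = l^4 - 21*l^3/2 + 97*l^2/4 + 21*l/8 - 49/8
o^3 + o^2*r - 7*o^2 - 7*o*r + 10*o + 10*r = (o - 5)*(o - 2)*(o + r)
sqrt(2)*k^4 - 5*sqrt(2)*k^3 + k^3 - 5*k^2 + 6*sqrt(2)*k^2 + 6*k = k*(k - 3)*(k - 2)*(sqrt(2)*k + 1)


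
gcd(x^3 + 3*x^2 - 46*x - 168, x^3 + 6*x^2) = x + 6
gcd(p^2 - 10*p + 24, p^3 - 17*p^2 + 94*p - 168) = p^2 - 10*p + 24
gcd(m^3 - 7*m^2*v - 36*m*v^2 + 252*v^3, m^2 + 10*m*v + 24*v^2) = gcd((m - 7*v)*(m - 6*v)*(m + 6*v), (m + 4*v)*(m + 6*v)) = m + 6*v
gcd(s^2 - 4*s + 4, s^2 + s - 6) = s - 2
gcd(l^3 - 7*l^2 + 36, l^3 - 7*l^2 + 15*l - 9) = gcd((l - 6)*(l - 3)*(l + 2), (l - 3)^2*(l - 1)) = l - 3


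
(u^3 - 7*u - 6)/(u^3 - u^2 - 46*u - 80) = (u^2 - 2*u - 3)/(u^2 - 3*u - 40)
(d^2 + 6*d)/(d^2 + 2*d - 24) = d/(d - 4)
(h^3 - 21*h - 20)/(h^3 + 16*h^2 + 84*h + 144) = (h^2 - 4*h - 5)/(h^2 + 12*h + 36)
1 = 1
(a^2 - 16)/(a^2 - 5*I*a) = (a^2 - 16)/(a*(a - 5*I))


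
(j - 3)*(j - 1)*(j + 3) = j^3 - j^2 - 9*j + 9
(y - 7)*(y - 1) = y^2 - 8*y + 7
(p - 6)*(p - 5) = p^2 - 11*p + 30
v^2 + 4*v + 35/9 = (v + 5/3)*(v + 7/3)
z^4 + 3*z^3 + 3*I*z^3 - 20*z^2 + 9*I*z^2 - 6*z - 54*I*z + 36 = (z - 3)*(z + 6)*(z + I)*(z + 2*I)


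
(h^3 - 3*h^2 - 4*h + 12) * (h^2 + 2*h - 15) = h^5 - h^4 - 25*h^3 + 49*h^2 + 84*h - 180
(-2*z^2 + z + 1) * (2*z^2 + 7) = -4*z^4 + 2*z^3 - 12*z^2 + 7*z + 7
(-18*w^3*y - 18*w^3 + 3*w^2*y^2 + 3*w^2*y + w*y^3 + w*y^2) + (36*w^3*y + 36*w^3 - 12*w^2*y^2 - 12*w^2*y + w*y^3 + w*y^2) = 18*w^3*y + 18*w^3 - 9*w^2*y^2 - 9*w^2*y + 2*w*y^3 + 2*w*y^2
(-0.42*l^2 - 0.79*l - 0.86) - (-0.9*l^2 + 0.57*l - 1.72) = 0.48*l^2 - 1.36*l + 0.86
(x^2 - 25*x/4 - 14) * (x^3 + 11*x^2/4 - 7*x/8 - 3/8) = x^5 - 7*x^4/2 - 513*x^3/16 - 1069*x^2/32 + 467*x/32 + 21/4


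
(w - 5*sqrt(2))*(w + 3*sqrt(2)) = w^2 - 2*sqrt(2)*w - 30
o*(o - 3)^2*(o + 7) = o^4 + o^3 - 33*o^2 + 63*o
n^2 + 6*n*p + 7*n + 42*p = (n + 7)*(n + 6*p)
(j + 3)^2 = j^2 + 6*j + 9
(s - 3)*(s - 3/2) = s^2 - 9*s/2 + 9/2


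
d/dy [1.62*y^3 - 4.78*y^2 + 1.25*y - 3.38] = 4.86*y^2 - 9.56*y + 1.25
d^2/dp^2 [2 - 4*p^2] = -8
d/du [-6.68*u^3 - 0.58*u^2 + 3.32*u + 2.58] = -20.04*u^2 - 1.16*u + 3.32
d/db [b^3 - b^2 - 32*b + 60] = 3*b^2 - 2*b - 32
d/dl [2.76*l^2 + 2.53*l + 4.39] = 5.52*l + 2.53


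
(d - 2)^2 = d^2 - 4*d + 4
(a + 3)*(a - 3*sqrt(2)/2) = a^2 - 3*sqrt(2)*a/2 + 3*a - 9*sqrt(2)/2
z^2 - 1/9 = (z - 1/3)*(z + 1/3)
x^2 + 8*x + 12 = (x + 2)*(x + 6)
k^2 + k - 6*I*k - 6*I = (k + 1)*(k - 6*I)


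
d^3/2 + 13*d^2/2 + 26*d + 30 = (d/2 + 1)*(d + 5)*(d + 6)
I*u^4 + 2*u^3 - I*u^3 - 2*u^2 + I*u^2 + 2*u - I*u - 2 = (u - 2*I)*(u - I)*(u + I)*(I*u - I)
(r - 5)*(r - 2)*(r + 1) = r^3 - 6*r^2 + 3*r + 10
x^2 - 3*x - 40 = (x - 8)*(x + 5)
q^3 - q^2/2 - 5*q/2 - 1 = (q - 2)*(q + 1/2)*(q + 1)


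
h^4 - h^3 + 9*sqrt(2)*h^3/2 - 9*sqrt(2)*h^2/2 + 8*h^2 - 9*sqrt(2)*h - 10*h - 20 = (h - 2)*(h + 1)*(h + 2*sqrt(2))*(h + 5*sqrt(2)/2)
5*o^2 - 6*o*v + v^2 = (-5*o + v)*(-o + v)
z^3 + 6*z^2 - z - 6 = (z - 1)*(z + 1)*(z + 6)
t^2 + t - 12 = (t - 3)*(t + 4)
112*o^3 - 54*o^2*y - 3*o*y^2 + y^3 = (-8*o + y)*(-2*o + y)*(7*o + y)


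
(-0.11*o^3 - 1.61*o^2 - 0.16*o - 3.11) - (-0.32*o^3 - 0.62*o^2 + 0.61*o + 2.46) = 0.21*o^3 - 0.99*o^2 - 0.77*o - 5.57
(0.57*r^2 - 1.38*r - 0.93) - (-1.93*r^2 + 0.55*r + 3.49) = 2.5*r^2 - 1.93*r - 4.42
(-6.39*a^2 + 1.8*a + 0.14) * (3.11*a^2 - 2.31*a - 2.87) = -19.8729*a^4 + 20.3589*a^3 + 14.6167*a^2 - 5.4894*a - 0.4018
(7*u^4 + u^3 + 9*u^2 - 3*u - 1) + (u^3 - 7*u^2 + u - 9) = 7*u^4 + 2*u^3 + 2*u^2 - 2*u - 10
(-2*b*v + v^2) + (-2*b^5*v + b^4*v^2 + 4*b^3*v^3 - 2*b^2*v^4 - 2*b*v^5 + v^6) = -2*b^5*v + b^4*v^2 + 4*b^3*v^3 - 2*b^2*v^4 - 2*b*v^5 - 2*b*v + v^6 + v^2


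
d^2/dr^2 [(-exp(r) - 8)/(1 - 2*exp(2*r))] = (4*exp(4*r) + 128*exp(3*r) + 12*exp(2*r) + 64*exp(r) + 1)*exp(r)/(8*exp(6*r) - 12*exp(4*r) + 6*exp(2*r) - 1)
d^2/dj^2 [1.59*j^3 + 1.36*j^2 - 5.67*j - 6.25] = 9.54*j + 2.72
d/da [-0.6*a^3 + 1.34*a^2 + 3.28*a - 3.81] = -1.8*a^2 + 2.68*a + 3.28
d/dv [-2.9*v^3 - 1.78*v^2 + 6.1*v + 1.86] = -8.7*v^2 - 3.56*v + 6.1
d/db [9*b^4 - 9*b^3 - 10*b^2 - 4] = b*(36*b^2 - 27*b - 20)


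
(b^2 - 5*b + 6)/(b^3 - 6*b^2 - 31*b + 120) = (b - 2)/(b^2 - 3*b - 40)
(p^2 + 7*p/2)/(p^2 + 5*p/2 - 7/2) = p/(p - 1)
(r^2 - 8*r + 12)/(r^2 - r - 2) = (r - 6)/(r + 1)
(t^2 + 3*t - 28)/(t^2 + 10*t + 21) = (t - 4)/(t + 3)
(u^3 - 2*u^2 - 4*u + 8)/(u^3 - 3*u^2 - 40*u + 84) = (u^2 - 4)/(u^2 - u - 42)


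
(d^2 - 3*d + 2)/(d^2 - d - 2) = (d - 1)/(d + 1)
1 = 1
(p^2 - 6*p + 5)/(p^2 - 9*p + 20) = (p - 1)/(p - 4)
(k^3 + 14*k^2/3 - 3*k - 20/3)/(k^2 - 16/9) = 3*(k^2 + 6*k + 5)/(3*k + 4)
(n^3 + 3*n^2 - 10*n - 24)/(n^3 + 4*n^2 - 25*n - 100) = (n^2 - n - 6)/(n^2 - 25)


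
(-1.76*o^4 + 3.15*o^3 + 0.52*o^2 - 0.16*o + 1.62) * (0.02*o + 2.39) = -0.0352*o^5 - 4.1434*o^4 + 7.5389*o^3 + 1.2396*o^2 - 0.35*o + 3.8718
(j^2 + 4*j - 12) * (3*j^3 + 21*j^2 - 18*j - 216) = 3*j^5 + 33*j^4 + 30*j^3 - 540*j^2 - 648*j + 2592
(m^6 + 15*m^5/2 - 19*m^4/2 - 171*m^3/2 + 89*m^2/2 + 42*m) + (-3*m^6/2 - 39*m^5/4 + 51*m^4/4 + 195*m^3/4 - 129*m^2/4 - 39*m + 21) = -m^6/2 - 9*m^5/4 + 13*m^4/4 - 147*m^3/4 + 49*m^2/4 + 3*m + 21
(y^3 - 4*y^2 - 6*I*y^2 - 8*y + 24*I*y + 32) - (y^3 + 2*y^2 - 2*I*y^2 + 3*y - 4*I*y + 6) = -6*y^2 - 4*I*y^2 - 11*y + 28*I*y + 26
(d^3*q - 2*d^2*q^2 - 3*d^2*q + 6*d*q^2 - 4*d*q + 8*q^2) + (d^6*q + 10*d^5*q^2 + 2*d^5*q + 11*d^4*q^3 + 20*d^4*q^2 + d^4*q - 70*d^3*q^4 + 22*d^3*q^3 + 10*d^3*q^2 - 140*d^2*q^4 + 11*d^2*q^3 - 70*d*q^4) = d^6*q + 10*d^5*q^2 + 2*d^5*q + 11*d^4*q^3 + 20*d^4*q^2 + d^4*q - 70*d^3*q^4 + 22*d^3*q^3 + 10*d^3*q^2 + d^3*q - 140*d^2*q^4 + 11*d^2*q^3 - 2*d^2*q^2 - 3*d^2*q - 70*d*q^4 + 6*d*q^2 - 4*d*q + 8*q^2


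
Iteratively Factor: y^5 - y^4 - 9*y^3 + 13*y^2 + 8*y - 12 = (y - 1)*(y^4 - 9*y^2 + 4*y + 12) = (y - 1)*(y + 3)*(y^3 - 3*y^2 + 4) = (y - 2)*(y - 1)*(y + 3)*(y^2 - y - 2) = (y - 2)*(y - 1)*(y + 1)*(y + 3)*(y - 2)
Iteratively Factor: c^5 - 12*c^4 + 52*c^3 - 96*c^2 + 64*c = (c - 4)*(c^4 - 8*c^3 + 20*c^2 - 16*c) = (c - 4)^2*(c^3 - 4*c^2 + 4*c) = (c - 4)^2*(c - 2)*(c^2 - 2*c) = (c - 4)^2*(c - 2)^2*(c)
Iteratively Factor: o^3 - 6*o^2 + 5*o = (o - 1)*(o^2 - 5*o) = o*(o - 1)*(o - 5)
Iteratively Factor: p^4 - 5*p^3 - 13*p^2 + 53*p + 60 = (p + 3)*(p^3 - 8*p^2 + 11*p + 20) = (p - 5)*(p + 3)*(p^2 - 3*p - 4) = (p - 5)*(p - 4)*(p + 3)*(p + 1)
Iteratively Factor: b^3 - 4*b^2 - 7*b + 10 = (b + 2)*(b^2 - 6*b + 5) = (b - 5)*(b + 2)*(b - 1)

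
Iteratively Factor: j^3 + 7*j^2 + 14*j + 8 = (j + 1)*(j^2 + 6*j + 8) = (j + 1)*(j + 4)*(j + 2)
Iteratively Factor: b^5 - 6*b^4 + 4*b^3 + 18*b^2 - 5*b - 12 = (b - 1)*(b^4 - 5*b^3 - b^2 + 17*b + 12) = (b - 1)*(b + 1)*(b^3 - 6*b^2 + 5*b + 12) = (b - 4)*(b - 1)*(b + 1)*(b^2 - 2*b - 3) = (b - 4)*(b - 1)*(b + 1)^2*(b - 3)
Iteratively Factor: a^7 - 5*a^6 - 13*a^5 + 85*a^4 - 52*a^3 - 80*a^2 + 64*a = (a + 4)*(a^6 - 9*a^5 + 23*a^4 - 7*a^3 - 24*a^2 + 16*a) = (a - 1)*(a + 4)*(a^5 - 8*a^4 + 15*a^3 + 8*a^2 - 16*a) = (a - 4)*(a - 1)*(a + 4)*(a^4 - 4*a^3 - a^2 + 4*a) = (a - 4)*(a - 1)^2*(a + 4)*(a^3 - 3*a^2 - 4*a) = (a - 4)^2*(a - 1)^2*(a + 4)*(a^2 + a) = a*(a - 4)^2*(a - 1)^2*(a + 4)*(a + 1)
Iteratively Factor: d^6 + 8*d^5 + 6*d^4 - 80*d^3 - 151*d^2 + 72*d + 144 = (d + 3)*(d^5 + 5*d^4 - 9*d^3 - 53*d^2 + 8*d + 48) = (d - 1)*(d + 3)*(d^4 + 6*d^3 - 3*d^2 - 56*d - 48) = (d - 1)*(d + 3)*(d + 4)*(d^3 + 2*d^2 - 11*d - 12) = (d - 1)*(d + 3)*(d + 4)^2*(d^2 - 2*d - 3) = (d - 3)*(d - 1)*(d + 3)*(d + 4)^2*(d + 1)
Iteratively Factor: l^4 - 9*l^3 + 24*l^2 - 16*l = (l)*(l^3 - 9*l^2 + 24*l - 16) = l*(l - 4)*(l^2 - 5*l + 4) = l*(l - 4)*(l - 1)*(l - 4)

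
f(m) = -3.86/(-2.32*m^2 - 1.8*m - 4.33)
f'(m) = -3.86*(4.64*m + 1.8)/(-2.32*m^2 - 1.8*m - 4.33)^2 = (-17.9104*m - 6.948)/(2.32*m^2 + 1.8*m + 4.33)^2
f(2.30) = 0.19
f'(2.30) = -0.11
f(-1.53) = 0.55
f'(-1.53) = 0.42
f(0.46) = 0.68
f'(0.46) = -0.48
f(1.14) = 0.41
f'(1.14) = -0.31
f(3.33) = 0.11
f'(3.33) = -0.05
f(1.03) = 0.45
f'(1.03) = -0.34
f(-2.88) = 0.21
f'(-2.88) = 0.13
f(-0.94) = 0.82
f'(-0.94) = 0.45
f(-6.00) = 0.05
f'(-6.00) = 0.02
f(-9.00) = 0.02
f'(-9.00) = 0.00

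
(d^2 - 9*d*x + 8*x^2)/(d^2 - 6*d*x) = (d^2 - 9*d*x + 8*x^2)/(d*(d - 6*x))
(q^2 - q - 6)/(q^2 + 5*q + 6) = (q - 3)/(q + 3)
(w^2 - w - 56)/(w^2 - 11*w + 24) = (w + 7)/(w - 3)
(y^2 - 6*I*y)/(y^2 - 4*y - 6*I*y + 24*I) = y/(y - 4)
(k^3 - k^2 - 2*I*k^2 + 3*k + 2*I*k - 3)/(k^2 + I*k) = k - 1 - 3*I + 3*I/k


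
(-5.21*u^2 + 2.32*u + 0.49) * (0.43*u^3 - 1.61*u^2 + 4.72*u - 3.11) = -2.2403*u^5 + 9.3857*u^4 - 28.1157*u^3 + 26.3646*u^2 - 4.9024*u - 1.5239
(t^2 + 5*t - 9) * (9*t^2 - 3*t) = 9*t^4 + 42*t^3 - 96*t^2 + 27*t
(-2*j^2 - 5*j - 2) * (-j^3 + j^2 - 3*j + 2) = 2*j^5 + 3*j^4 + 3*j^3 + 9*j^2 - 4*j - 4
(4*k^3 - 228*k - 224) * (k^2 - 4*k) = 4*k^5 - 16*k^4 - 228*k^3 + 688*k^2 + 896*k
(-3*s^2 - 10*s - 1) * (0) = 0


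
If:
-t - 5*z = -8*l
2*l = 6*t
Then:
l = 15*z/23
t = 5*z/23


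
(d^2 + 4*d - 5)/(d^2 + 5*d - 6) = (d + 5)/(d + 6)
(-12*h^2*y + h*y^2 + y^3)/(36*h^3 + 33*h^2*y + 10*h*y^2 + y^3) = y*(-3*h + y)/(9*h^2 + 6*h*y + y^2)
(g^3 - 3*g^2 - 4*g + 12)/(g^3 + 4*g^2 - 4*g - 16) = (g - 3)/(g + 4)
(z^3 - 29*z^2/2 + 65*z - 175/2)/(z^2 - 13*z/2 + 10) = (z^2 - 12*z + 35)/(z - 4)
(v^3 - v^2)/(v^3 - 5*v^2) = (v - 1)/(v - 5)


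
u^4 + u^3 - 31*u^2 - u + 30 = (u - 5)*(u - 1)*(u + 1)*(u + 6)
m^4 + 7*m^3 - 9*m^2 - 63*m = m*(m - 3)*(m + 3)*(m + 7)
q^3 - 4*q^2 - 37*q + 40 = (q - 8)*(q - 1)*(q + 5)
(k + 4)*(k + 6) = k^2 + 10*k + 24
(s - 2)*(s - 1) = s^2 - 3*s + 2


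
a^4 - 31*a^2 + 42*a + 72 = (a - 4)*(a - 3)*(a + 1)*(a + 6)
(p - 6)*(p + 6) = p^2 - 36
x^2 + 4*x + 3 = (x + 1)*(x + 3)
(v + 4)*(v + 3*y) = v^2 + 3*v*y + 4*v + 12*y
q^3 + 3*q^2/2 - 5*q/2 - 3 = (q - 3/2)*(q + 1)*(q + 2)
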